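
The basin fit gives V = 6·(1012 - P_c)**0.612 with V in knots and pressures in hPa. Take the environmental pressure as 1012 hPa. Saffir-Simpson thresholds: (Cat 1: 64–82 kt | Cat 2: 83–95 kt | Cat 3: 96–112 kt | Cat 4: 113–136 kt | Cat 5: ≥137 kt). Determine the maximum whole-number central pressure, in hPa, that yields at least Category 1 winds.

964 hPa

Category 1 begins at V = 64 kt.
Required ΔP = (64/6)^(1/0.612) = 10.667^1.634 ≈ 47.84 hPa.
P_c ≤ 1012 − 47.84 = 964.16, so the highest integer P_c is 964 hPa.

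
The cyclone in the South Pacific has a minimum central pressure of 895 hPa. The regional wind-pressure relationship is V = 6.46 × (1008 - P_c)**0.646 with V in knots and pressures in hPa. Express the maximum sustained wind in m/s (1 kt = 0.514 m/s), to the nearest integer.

ΔP = 1008 − 895 = 113 hPa.
V ≈ 6.46 × 113^0.646 = 6.46 × 21.198 ≈ 136.937 kt.
136.937 × 0.514 ≈ 70.39 m/s → 70 m/s.

70 m/s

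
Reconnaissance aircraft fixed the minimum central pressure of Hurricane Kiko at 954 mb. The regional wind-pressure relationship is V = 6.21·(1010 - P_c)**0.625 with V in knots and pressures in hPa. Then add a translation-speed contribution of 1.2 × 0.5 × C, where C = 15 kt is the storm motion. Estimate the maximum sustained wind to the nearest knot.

ΔP = 1010 − 954 = 56 mb.
56^0.625 ≈ 12.377.
V ≈ 6.21 × 12.377 ≈ 76.9 kt.
Translation term: 1.2 × 0.5 × 15 = 9 kt.
Corrected V ≈ 85.9 kt → 86 kt.

86 kt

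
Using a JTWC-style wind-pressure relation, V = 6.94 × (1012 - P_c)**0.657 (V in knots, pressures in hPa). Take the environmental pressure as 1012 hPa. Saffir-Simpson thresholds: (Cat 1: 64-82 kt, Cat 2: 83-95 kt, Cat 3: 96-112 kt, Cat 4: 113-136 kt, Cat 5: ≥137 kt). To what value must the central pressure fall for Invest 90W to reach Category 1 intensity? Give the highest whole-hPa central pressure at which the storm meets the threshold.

Category 1 begins at V = 64 kt.
Required ΔP = (64/6.94)^(1/0.657) = 9.222^1.522 ≈ 29.41 hPa.
P_c ≤ 1012 − 29.41 = 982.59, so the highest integer P_c is 982 hPa.

982 hPa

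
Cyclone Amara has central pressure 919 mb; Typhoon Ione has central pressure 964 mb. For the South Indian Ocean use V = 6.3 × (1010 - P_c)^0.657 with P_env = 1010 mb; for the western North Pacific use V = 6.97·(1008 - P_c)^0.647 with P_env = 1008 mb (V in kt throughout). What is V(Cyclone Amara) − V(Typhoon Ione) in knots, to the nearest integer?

Cyclone Amara: ΔP = 91; V ≈ 6.3 × 91^0.657 ≈ 122.02 kt.
Typhoon Ione: ΔP = 44; V ≈ 6.97 × 44^0.647 ≈ 80.64 kt.
Difference ≈ 122.02 − 80.64 = 41.38 → 41 kt.

41 kt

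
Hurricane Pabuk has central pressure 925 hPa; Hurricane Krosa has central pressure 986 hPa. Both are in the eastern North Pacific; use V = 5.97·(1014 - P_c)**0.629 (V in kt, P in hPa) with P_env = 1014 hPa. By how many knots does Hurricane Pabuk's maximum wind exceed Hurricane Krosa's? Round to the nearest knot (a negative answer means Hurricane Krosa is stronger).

Hurricane Pabuk: ΔP = 89; V ≈ 5.97 × 89^0.629 ≈ 100.49 kt.
Hurricane Krosa: ΔP = 28; V ≈ 5.97 × 28^0.629 ≈ 48.56 kt.
Difference ≈ 100.49 − 48.56 = 51.93 → 52 kt.

52 kt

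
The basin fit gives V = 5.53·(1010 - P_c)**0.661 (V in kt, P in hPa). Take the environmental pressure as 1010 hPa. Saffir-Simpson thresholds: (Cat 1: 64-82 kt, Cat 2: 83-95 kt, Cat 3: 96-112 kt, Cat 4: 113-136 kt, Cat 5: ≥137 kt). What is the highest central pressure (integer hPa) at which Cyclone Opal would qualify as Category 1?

969 hPa

Category 1 begins at V = 64 kt.
Required ΔP = (64/5.53)^(1/0.661) = 11.573^1.513 ≈ 40.63 hPa.
P_c ≤ 1010 − 40.63 = 969.37, so the highest integer P_c is 969 hPa.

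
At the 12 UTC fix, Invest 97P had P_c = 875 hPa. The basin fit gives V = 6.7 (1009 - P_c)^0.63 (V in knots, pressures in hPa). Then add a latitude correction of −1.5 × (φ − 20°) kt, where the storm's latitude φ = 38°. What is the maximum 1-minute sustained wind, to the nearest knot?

120 kt

ΔP = 1009 − 875 = 134 hPa.
134^0.63 ≈ 21.881.
V ≈ 6.7 × 21.881 ≈ 146.6 kt.
Latitude correction: −1.5 × (38 − 20) = -27 kt.
Corrected V ≈ 119.6 kt → 120 kt.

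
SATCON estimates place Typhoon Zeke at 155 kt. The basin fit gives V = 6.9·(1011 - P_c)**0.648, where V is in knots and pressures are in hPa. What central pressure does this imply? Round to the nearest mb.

ΔP = (V / 6.9)^(1/0.648) = (155/6.9)^1.543.
155/6.9 = 22.464; 22.464^1.543 ≈ 121.79 mb.
P_c = 1011 − 121.79 = 889.21 ≈ 889 mb.

889 mb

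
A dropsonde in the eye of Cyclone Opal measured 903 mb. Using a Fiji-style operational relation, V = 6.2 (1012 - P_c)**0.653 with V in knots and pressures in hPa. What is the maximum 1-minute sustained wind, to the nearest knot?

ΔP = 1012 − 903 = 109 mb.
109^0.653 ≈ 21.401.
V ≈ 6.2 × 21.401 ≈ 132.7 kt.

133 kt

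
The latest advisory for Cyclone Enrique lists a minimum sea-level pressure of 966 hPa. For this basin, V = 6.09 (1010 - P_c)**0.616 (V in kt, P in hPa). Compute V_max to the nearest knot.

63 kt

ΔP = 1010 − 966 = 44 hPa.
44^0.616 ≈ 10.289.
V ≈ 6.09 × 10.289 ≈ 62.7 kt.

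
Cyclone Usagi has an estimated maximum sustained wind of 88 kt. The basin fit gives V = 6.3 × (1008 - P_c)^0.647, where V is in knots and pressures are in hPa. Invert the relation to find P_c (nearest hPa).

949 hPa

ΔP = (V / 6.3)^(1/0.647) = (88/6.3)^1.546.
88/6.3 = 13.968; 13.968^1.546 ≈ 58.87 hPa.
P_c = 1008 − 58.87 = 949.13 ≈ 949 hPa.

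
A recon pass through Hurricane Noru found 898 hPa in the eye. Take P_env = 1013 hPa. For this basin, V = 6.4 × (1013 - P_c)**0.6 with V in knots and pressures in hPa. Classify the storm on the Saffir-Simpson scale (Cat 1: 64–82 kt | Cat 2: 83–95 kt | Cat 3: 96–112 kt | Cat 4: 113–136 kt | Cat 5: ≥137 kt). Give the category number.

3

ΔP = 1013 − 898 = 115 hPa.
V ≈ 6.4 × 115^0.6 = 6.4 × 17.24 ≈ 110 kt.
110 kt falls in the Category 3 band.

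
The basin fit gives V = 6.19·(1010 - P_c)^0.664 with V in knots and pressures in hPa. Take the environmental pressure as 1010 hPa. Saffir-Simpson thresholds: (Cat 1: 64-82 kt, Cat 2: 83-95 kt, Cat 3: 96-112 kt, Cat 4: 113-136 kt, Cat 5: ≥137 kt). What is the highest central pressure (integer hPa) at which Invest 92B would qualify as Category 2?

960 hPa

Category 2 begins at V = 83 kt.
Required ΔP = (83/6.19)^(1/0.664) = 13.409^1.506 ≈ 49.87 hPa.
P_c ≤ 1010 − 49.87 = 960.13, so the highest integer P_c is 960 hPa.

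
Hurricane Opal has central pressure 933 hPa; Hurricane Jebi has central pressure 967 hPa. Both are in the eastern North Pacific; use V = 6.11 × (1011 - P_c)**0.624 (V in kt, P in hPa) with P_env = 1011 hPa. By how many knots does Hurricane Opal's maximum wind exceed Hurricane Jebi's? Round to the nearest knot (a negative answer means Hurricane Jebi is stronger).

Hurricane Opal: ΔP = 78; V ≈ 6.11 × 78^0.624 ≈ 92.62 kt.
Hurricane Jebi: ΔP = 44; V ≈ 6.11 × 44^0.624 ≈ 64.80 kt.
Difference ≈ 92.62 − 64.80 = 27.82 → 28 kt.

28 kt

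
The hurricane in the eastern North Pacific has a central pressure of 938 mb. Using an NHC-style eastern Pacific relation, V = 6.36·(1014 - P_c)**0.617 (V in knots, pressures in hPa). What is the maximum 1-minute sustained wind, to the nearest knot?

92 kt

ΔP = 1014 − 938 = 76 mb.
76^0.617 ≈ 14.470.
V ≈ 6.36 × 14.470 ≈ 92.0 kt.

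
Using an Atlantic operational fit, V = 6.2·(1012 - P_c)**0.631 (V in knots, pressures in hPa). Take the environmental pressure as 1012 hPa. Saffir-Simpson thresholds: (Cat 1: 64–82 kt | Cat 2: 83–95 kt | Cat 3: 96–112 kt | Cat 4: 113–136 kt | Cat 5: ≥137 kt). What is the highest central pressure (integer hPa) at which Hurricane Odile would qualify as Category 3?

Category 3 begins at V = 96 kt.
Required ΔP = (96/6.2)^(1/0.631) = 15.484^1.585 ≈ 76.86 hPa.
P_c ≤ 1012 − 76.86 = 935.14, so the highest integer P_c is 935 hPa.

935 hPa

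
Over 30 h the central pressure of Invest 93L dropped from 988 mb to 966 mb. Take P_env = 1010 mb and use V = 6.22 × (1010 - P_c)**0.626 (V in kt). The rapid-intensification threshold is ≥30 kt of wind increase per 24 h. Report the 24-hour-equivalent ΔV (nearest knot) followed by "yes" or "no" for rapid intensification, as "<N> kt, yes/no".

V₁: ΔP = 22, V ≈ 6.22 × 22^0.626 ≈ 43.07 kt.
V₂: ΔP = 44, V ≈ 6.22 × 44^0.626 ≈ 66.46 kt.
ΔV over 30 h = 23.39 kt → 24 h equivalent = 23.39 × 24/30 ≈ 18.71 kt.
19 kt < 30 kt ⇒ not rapid intensification.

19 kt, no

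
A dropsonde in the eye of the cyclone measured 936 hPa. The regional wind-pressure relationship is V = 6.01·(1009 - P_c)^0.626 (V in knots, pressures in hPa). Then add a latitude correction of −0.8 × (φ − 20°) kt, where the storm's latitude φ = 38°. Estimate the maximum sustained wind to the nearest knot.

74 kt

ΔP = 1009 − 936 = 73 hPa.
73^0.626 ≈ 14.670.
V ≈ 6.01 × 14.670 ≈ 88.2 kt.
Latitude correction: −0.8 × (38 − 20) = -14.4 kt.
Corrected V ≈ 73.8 kt → 74 kt.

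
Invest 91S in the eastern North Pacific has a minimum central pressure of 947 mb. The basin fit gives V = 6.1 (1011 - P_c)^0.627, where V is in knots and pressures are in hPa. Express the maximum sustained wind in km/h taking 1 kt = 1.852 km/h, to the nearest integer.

ΔP = 1011 − 947 = 64 mb.
V ≈ 6.1 × 64^0.627 = 6.1 × 13.567 ≈ 82.757 kt.
82.757 × 1.852 ≈ 153.27 km/h → 153 km/h.

153 km/h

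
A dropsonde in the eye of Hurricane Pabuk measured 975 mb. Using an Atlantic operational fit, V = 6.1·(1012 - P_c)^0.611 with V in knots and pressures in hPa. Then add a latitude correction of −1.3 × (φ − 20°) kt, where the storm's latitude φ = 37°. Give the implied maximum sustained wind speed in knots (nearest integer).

ΔP = 1012 − 975 = 37 mb.
37^0.611 ≈ 9.082.
V ≈ 6.1 × 9.082 ≈ 55.4 kt.
Latitude correction: −1.3 × (37 − 20) = -22.1 kt.
Corrected V ≈ 33.3 kt → 33 kt.

33 kt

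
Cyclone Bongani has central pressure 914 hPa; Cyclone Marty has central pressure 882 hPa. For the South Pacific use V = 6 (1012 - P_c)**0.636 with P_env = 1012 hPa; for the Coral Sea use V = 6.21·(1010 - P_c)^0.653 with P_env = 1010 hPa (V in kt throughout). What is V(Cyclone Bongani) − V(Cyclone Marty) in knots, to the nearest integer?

-37 kt

Cyclone Bongani: ΔP = 98; V ≈ 6 × 98^0.636 ≈ 110.81 kt.
Cyclone Marty: ΔP = 128; V ≈ 6.21 × 128^0.653 ≈ 147.60 kt.
Difference ≈ 110.81 − 147.60 = -36.79 → -37 kt.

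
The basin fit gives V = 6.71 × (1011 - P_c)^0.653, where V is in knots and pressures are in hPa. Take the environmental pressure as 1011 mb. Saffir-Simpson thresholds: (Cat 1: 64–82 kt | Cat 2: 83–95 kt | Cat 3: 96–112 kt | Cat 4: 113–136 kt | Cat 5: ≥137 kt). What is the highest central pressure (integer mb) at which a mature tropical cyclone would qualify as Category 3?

Category 3 begins at V = 96 kt.
Required ΔP = (96/6.71)^(1/0.653) = 14.307^1.531 ≈ 58.83 mb.
P_c ≤ 1011 − 58.83 = 952.17, so the highest integer P_c is 952 mb.

952 mb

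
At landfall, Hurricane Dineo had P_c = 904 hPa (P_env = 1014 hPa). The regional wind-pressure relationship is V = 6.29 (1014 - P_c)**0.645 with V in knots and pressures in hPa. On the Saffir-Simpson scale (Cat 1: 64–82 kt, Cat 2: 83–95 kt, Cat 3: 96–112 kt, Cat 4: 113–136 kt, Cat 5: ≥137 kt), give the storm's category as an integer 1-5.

4

ΔP = 1014 − 904 = 110 hPa.
V ≈ 6.29 × 110^0.645 = 6.29 × 20.73 ≈ 130 kt.
130 kt falls in the Category 4 band.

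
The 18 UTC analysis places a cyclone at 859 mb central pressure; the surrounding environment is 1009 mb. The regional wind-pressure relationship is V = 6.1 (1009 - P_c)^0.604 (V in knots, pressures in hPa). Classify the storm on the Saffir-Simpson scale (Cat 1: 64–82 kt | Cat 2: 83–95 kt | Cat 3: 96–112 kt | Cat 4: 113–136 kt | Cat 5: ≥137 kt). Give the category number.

ΔP = 1009 − 859 = 150 mb.
V ≈ 6.1 × 150^0.604 = 6.1 × 20.62 ≈ 126 kt.
126 kt falls in the Category 4 band.

4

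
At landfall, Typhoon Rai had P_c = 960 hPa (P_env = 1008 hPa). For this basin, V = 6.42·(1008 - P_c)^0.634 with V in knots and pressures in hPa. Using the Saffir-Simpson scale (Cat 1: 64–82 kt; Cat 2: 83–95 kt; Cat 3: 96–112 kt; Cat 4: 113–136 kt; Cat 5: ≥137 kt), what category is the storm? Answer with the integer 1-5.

1

ΔP = 1008 − 960 = 48 hPa.
V ≈ 6.42 × 48^0.634 = 6.42 × 11.64 ≈ 75 kt.
75 kt falls in the Category 1 band.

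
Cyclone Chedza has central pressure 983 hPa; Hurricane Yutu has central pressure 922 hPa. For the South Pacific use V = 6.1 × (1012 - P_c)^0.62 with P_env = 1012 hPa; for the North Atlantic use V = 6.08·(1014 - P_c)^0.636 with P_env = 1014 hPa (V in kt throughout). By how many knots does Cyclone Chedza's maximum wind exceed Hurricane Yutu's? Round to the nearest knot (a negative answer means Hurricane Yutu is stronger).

-59 kt

Cyclone Chedza: ΔP = 29; V ≈ 6.1 × 29^0.62 ≈ 49.21 kt.
Hurricane Yutu: ΔP = 92; V ≈ 6.08 × 92^0.636 ≈ 107.86 kt.
Difference ≈ 49.21 − 107.86 = -58.65 → -59 kt.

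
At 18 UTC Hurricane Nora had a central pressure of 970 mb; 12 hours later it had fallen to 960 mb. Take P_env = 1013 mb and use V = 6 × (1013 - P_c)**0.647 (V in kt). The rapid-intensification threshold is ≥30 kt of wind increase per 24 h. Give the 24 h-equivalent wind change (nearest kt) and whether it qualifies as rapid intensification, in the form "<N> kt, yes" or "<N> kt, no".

20 kt, no

V₁: ΔP = 43, V ≈ 6 × 43^0.647 ≈ 68.39 kt.
V₂: ΔP = 53, V ≈ 6 × 53^0.647 ≈ 78.30 kt.
ΔV over 12 h = 9.91 kt → 24 h equivalent = 9.91 × 24/12 ≈ 19.82 kt.
20 kt < 30 kt ⇒ not rapid intensification.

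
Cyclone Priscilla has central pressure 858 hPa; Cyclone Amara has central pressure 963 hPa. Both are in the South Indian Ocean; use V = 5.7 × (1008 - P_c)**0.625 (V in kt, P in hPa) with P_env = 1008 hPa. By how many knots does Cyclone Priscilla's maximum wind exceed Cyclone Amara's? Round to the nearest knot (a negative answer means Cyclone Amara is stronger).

69 kt

Cyclone Priscilla: ΔP = 150; V ≈ 5.7 × 150^0.625 ≈ 130.60 kt.
Cyclone Amara: ΔP = 45; V ≈ 5.7 × 45^0.625 ≈ 61.54 kt.
Difference ≈ 130.60 − 61.54 = 69.06 → 69 kt.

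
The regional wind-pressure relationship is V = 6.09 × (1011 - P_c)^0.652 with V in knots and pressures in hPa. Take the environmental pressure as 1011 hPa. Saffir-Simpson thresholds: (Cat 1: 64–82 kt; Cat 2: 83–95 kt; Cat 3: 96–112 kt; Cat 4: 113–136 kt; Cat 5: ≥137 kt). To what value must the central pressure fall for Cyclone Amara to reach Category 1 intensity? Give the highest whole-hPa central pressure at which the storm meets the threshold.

974 hPa

Category 1 begins at V = 64 kt.
Required ΔP = (64/6.09)^(1/0.652) = 10.509^1.534 ≈ 36.88 hPa.
P_c ≤ 1011 − 36.88 = 974.12, so the highest integer P_c is 974 hPa.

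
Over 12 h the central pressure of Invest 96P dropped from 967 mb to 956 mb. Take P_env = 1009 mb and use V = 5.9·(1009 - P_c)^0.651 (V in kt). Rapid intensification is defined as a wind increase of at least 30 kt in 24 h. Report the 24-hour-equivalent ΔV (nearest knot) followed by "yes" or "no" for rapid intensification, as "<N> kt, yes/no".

22 kt, no

V₁: ΔP = 42, V ≈ 5.9 × 42^0.651 ≈ 67.23 kt.
V₂: ΔP = 53, V ≈ 5.9 × 53^0.651 ≈ 78.23 kt.
ΔV over 12 h = 11.00 kt → 24 h equivalent = 11.00 × 24/12 ≈ 22.00 kt.
22 kt < 30 kt ⇒ not rapid intensification.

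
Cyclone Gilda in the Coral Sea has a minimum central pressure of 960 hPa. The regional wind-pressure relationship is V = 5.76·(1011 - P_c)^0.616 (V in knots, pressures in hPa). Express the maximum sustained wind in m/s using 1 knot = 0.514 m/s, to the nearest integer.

33 m/s

ΔP = 1011 − 960 = 51 hPa.
V ≈ 5.76 × 51^0.616 = 5.76 × 11.268 ≈ 64.906 kt.
64.906 × 0.514 ≈ 33.36 m/s → 33 m/s.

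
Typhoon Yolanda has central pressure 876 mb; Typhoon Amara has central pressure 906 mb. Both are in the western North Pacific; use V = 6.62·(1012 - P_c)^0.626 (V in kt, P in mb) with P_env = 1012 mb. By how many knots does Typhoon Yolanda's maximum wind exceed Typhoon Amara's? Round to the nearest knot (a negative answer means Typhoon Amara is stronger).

Typhoon Yolanda: ΔP = 136; V ≈ 6.62 × 136^0.626 ≈ 143.37 kt.
Typhoon Amara: ΔP = 106; V ≈ 6.62 × 106^0.626 ≈ 122.66 kt.
Difference ≈ 143.37 − 122.66 = 20.71 → 21 kt.

21 kt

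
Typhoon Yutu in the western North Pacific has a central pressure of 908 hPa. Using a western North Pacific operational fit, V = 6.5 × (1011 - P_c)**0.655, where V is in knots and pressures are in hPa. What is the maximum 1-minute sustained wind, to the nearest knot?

ΔP = 1011 − 908 = 103 hPa.
103^0.655 ≈ 20.817.
V ≈ 6.5 × 20.817 ≈ 135.3 kt.

135 kt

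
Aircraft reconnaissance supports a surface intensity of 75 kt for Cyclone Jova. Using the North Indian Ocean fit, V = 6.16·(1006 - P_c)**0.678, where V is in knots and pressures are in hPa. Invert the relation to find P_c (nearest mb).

966 mb

ΔP = (V / 6.16)^(1/0.678) = (75/6.16)^1.475.
75/6.16 = 12.175; 12.175^1.475 ≈ 39.90 mb.
P_c = 1006 − 39.90 = 966.10 ≈ 966 mb.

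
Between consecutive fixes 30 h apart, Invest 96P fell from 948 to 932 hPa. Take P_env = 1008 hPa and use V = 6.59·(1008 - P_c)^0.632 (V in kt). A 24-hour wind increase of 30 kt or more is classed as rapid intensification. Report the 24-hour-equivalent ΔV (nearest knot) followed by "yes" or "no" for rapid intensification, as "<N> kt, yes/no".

11 kt, no

V₁: ΔP = 60, V ≈ 6.59 × 60^0.632 ≈ 87.63 kt.
V₂: ΔP = 76, V ≈ 6.59 × 76^0.632 ≈ 101.76 kt.
ΔV over 30 h = 14.13 kt → 24 h equivalent = 14.13 × 24/30 ≈ 11.30 kt.
11 kt < 30 kt ⇒ not rapid intensification.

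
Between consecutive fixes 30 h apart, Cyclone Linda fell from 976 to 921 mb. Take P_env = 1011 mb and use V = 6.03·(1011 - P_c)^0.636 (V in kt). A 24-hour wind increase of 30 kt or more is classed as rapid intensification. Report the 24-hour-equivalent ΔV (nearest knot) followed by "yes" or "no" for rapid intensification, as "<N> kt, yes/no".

38 kt, yes

V₁: ΔP = 35, V ≈ 6.03 × 35^0.636 ≈ 57.86 kt.
V₂: ΔP = 90, V ≈ 6.03 × 90^0.636 ≈ 105.49 kt.
ΔV over 30 h = 47.63 kt → 24 h equivalent = 47.63 × 24/30 ≈ 38.10 kt.
38 kt ≥ 30 kt ⇒ rapid intensification.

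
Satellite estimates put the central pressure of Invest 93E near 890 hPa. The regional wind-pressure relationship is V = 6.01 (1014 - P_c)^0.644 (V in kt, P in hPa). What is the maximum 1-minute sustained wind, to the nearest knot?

134 kt

ΔP = 1014 − 890 = 124 hPa.
124^0.644 ≈ 22.293.
V ≈ 6.01 × 22.293 ≈ 134.0 kt.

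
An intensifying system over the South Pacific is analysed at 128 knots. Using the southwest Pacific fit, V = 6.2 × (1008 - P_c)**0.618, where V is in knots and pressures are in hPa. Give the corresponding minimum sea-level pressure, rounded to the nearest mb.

ΔP = (V / 6.2)^(1/0.618) = (128/6.2)^1.618.
128/6.2 = 20.645; 20.645^1.618 ≈ 134.13 mb.
P_c = 1008 − 134.13 = 873.87 ≈ 874 mb.

874 mb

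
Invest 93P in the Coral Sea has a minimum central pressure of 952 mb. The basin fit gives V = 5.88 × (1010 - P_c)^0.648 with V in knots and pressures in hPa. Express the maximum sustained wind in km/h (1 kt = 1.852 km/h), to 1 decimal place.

151.3 km/h

ΔP = 1010 − 952 = 58 mb.
V ≈ 5.88 × 58^0.648 = 5.88 × 13.890 ≈ 81.673 kt.
81.673 × 1.852 ≈ 151.26 km/h → 151.3 km/h.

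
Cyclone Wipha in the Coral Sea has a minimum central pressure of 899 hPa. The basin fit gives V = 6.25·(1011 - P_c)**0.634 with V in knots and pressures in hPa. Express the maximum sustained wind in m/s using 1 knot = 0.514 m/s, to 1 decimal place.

ΔP = 1011 − 899 = 112 hPa.
V ≈ 6.25 × 112^0.634 = 6.25 × 19.916 ≈ 124.476 kt.
124.476 × 0.514 ≈ 63.98 m/s → 64.0 m/s.

64.0 m/s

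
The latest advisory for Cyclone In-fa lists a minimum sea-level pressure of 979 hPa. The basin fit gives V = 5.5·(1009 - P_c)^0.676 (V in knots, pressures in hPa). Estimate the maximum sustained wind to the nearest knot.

55 kt

ΔP = 1009 − 979 = 30 hPa.
30^0.676 ≈ 9.966.
V ≈ 5.5 × 9.966 ≈ 54.8 kt.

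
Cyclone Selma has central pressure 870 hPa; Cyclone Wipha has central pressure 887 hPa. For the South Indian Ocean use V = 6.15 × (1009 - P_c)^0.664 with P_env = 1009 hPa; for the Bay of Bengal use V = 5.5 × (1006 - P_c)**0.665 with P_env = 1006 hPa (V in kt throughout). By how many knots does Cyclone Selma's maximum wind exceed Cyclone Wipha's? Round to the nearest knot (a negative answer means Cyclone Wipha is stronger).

Cyclone Selma: ΔP = 139; V ≈ 6.15 × 139^0.664 ≈ 162.87 kt.
Cyclone Wipha: ΔP = 119; V ≈ 5.5 × 119^0.665 ≈ 132.01 kt.
Difference ≈ 162.87 − 132.01 = 30.86 → 31 kt.

31 kt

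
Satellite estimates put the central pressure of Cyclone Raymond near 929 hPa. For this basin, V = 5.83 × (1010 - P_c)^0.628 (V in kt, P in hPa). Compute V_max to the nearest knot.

ΔP = 1010 − 929 = 81 hPa.
81^0.628 ≈ 15.795.
V ≈ 5.83 × 15.795 ≈ 92.1 kt.

92 kt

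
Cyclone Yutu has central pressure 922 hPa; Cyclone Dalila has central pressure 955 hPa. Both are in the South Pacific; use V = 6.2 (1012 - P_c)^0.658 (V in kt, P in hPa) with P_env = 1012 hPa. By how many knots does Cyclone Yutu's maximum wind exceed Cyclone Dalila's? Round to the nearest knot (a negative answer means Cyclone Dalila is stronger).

Cyclone Yutu: ΔP = 90; V ≈ 6.2 × 90^0.658 ≈ 119.75 kt.
Cyclone Dalila: ΔP = 57; V ≈ 6.2 × 57^0.658 ≈ 88.67 kt.
Difference ≈ 119.75 − 88.67 = 31.08 → 31 kt.

31 kt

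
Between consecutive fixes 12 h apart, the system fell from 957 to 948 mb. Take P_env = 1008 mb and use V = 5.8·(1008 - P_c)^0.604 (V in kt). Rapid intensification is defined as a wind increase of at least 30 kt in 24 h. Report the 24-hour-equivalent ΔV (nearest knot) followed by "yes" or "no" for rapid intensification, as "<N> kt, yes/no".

V₁: ΔP = 51, V ≈ 5.8 × 51^0.604 ≈ 62.34 kt.
V₂: ΔP = 60, V ≈ 5.8 × 60^0.604 ≈ 68.78 kt.
ΔV over 12 h = 6.44 kt → 24 h equivalent = 6.44 × 24/12 ≈ 12.88 kt.
13 kt < 30 kt ⇒ not rapid intensification.

13 kt, no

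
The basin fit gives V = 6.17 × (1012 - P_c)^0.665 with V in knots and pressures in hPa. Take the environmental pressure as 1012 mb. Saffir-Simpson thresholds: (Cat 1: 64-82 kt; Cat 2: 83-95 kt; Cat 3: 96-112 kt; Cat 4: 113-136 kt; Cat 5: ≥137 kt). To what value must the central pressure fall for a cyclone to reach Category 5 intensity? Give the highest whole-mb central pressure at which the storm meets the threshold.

Category 5 begins at V = 137 kt.
Required ΔP = (137/6.17)^(1/0.665) = 22.204^1.504 ≈ 105.86 mb.
P_c ≤ 1012 − 105.86 = 906.14, so the highest integer P_c is 906 mb.

906 mb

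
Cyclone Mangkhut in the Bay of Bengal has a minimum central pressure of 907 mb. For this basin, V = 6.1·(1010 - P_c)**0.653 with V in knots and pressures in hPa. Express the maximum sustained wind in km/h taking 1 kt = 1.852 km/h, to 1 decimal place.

ΔP = 1010 − 907 = 103 mb.
V ≈ 6.1 × 103^0.653 = 6.1 × 20.624 ≈ 125.809 kt.
125.809 × 1.852 ≈ 233.00 km/h → 233.0 km/h.

233.0 km/h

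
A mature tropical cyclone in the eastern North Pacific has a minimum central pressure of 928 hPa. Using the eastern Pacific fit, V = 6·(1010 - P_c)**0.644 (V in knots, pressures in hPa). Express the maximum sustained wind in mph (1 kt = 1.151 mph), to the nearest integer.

ΔP = 1010 − 928 = 82 hPa.
V ≈ 6 × 82^0.644 = 6 × 17.080 ≈ 102.482 kt.
102.482 × 1.151 ≈ 117.96 mph → 118 mph.

118 mph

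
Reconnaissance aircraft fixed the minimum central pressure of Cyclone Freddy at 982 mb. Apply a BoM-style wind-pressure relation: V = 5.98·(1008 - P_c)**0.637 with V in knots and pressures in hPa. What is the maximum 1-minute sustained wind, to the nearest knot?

ΔP = 1008 − 982 = 26 mb.
26^0.637 ≈ 7.968.
V ≈ 5.98 × 7.968 ≈ 47.6 kt.

48 kt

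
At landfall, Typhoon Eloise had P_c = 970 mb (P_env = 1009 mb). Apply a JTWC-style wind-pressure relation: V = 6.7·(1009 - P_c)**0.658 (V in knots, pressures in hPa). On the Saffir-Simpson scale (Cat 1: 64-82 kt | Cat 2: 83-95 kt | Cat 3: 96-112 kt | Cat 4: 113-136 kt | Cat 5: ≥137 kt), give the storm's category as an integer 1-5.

1

ΔP = 1009 − 970 = 39 mb.
V ≈ 6.7 × 39^0.658 = 6.7 × 11.14 ≈ 75 kt.
75 kt falls in the Category 1 band.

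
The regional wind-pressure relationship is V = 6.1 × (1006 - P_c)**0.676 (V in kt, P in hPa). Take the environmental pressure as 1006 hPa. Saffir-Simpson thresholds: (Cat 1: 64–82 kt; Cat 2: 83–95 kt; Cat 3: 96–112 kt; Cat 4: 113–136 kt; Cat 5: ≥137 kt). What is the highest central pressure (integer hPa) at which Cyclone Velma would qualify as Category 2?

Category 2 begins at V = 83 kt.
Required ΔP = (83/6.1)^(1/0.676) = 13.607^1.479 ≈ 47.55 hPa.
P_c ≤ 1006 − 47.55 = 958.45, so the highest integer P_c is 958 hPa.

958 hPa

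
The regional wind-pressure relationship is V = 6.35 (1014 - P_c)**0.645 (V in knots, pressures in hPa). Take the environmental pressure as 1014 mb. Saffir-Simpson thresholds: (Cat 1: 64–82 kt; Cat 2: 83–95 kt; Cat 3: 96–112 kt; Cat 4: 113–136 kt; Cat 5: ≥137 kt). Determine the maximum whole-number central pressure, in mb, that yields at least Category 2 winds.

Category 2 begins at V = 83 kt.
Required ΔP = (83/6.35)^(1/0.645) = 13.071^1.550 ≈ 53.79 mb.
P_c ≤ 1014 − 53.79 = 960.21, so the highest integer P_c is 960 mb.

960 mb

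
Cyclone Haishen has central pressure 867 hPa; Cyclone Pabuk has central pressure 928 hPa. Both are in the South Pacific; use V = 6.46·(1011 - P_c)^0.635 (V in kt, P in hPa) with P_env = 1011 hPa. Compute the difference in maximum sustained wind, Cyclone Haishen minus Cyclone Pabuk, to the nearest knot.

Cyclone Haishen: ΔP = 144; V ≈ 6.46 × 144^0.635 ≈ 151.63 kt.
Cyclone Pabuk: ΔP = 83; V ≈ 6.46 × 83^0.635 ≈ 106.87 kt.
Difference ≈ 151.63 − 106.87 = 44.76 → 45 kt.

45 kt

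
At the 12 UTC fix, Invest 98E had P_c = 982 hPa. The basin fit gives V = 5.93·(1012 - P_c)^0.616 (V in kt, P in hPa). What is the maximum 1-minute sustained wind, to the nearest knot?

ΔP = 1012 − 982 = 30 hPa.
30^0.616 ≈ 8.127.
V ≈ 5.93 × 8.127 ≈ 48.2 kt.

48 kt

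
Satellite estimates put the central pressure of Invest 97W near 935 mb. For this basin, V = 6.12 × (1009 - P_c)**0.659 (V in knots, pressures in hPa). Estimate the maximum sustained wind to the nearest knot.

104 kt

ΔP = 1009 − 935 = 74 mb.
74^0.659 ≈ 17.054.
V ≈ 6.12 × 17.054 ≈ 104.4 kt.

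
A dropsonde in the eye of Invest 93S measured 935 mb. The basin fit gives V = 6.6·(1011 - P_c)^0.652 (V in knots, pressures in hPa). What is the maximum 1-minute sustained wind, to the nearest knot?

ΔP = 1011 − 935 = 76 mb.
76^0.652 ≈ 16.838.
V ≈ 6.6 × 16.838 ≈ 111.1 kt.

111 kt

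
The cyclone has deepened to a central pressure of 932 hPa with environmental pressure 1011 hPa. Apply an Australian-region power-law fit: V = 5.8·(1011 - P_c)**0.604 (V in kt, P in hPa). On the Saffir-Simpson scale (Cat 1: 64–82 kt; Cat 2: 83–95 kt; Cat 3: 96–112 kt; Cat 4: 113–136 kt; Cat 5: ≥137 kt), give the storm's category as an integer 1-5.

ΔP = 1011 − 932 = 79 hPa.
V ≈ 5.8 × 79^0.604 = 5.8 × 14.00 ≈ 81 kt.
81 kt falls in the Category 1 band.

1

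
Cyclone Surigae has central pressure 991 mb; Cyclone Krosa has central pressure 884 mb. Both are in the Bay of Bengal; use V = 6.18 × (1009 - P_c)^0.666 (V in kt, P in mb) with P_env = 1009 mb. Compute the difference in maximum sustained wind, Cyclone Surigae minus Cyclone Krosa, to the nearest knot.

-112 kt

Cyclone Surigae: ΔP = 18; V ≈ 6.18 × 18^0.666 ≈ 42.36 kt.
Cyclone Krosa: ΔP = 125; V ≈ 6.18 × 125^0.666 ≈ 154.00 kt.
Difference ≈ 42.36 − 154.00 = -111.64 → -112 kt.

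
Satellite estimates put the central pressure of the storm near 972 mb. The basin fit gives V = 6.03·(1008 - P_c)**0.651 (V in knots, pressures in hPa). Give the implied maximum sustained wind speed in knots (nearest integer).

ΔP = 1008 − 972 = 36 mb.
36^0.651 ≈ 10.307.
V ≈ 6.03 × 10.307 ≈ 62.2 kt.

62 kt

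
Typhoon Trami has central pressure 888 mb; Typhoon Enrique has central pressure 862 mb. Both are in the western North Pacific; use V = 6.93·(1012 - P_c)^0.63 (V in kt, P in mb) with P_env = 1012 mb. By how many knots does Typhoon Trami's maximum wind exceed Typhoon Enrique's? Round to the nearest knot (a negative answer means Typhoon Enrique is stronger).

-18 kt

Typhoon Trami: ΔP = 124; V ≈ 6.93 × 124^0.63 ≈ 144.41 kt.
Typhoon Enrique: ΔP = 150; V ≈ 6.93 × 150^0.63 ≈ 162.81 kt.
Difference ≈ 144.41 − 162.81 = -18.40 → -18 kt.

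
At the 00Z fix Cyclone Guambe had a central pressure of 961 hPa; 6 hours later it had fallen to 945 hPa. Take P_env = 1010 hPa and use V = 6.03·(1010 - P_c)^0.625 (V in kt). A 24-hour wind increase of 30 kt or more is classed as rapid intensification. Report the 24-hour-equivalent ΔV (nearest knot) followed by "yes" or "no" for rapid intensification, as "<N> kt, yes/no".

V₁: ΔP = 49, V ≈ 6.03 × 49^0.625 ≈ 68.66 kt.
V₂: ΔP = 65, V ≈ 6.03 × 65^0.625 ≈ 81.92 kt.
ΔV over 6 h = 13.26 kt → 24 h equivalent = 13.26 × 24/6 ≈ 53.04 kt.
53 kt ≥ 30 kt ⇒ rapid intensification.

53 kt, yes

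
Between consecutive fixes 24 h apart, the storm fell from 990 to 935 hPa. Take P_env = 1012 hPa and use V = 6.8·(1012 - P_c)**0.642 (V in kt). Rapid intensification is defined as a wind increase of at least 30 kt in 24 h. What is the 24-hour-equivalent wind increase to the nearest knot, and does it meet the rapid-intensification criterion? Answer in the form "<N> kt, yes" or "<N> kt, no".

61 kt, yes

V₁: ΔP = 22, V ≈ 6.8 × 22^0.642 ≈ 49.47 kt.
V₂: ΔP = 77, V ≈ 6.8 × 77^0.642 ≈ 110.57 kt.
ΔV over 24 h = 61.10 kt → 24 h equivalent = 61.10 × 24/24 ≈ 61.10 kt.
61 kt ≥ 30 kt ⇒ rapid intensification.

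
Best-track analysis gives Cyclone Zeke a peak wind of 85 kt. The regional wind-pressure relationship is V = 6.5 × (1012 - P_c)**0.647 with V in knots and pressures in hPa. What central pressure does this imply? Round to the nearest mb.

959 mb

ΔP = (V / 6.5)^(1/0.647) = (85/6.5)^1.546.
85/6.5 = 13.077; 13.077^1.546 ≈ 53.17 mb.
P_c = 1012 − 53.17 = 958.83 ≈ 959 mb.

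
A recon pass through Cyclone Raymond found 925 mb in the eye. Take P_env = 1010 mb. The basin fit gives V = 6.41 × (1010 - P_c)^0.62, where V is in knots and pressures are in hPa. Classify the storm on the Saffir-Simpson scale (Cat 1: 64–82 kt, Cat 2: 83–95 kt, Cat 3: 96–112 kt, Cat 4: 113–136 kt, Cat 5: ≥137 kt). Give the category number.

3

ΔP = 1010 − 925 = 85 mb.
V ≈ 6.41 × 85^0.62 = 6.41 × 15.71 ≈ 101 kt.
101 kt falls in the Category 3 band.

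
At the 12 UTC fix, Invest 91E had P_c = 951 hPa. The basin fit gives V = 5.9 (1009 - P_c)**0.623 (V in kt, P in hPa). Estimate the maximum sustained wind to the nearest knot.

ΔP = 1009 − 951 = 58 hPa.
58^0.623 ≈ 12.549.
V ≈ 5.9 × 12.549 ≈ 74.0 kt.

74 kt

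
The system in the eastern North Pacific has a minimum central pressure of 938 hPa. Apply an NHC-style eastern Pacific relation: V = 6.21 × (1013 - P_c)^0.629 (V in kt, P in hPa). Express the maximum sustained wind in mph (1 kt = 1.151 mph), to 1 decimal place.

108.0 mph

ΔP = 1013 − 938 = 75 hPa.
V ≈ 6.21 × 75^0.629 = 6.21 × 15.115 ≈ 93.865 kt.
93.865 × 1.151 ≈ 108.04 mph → 108.0 mph.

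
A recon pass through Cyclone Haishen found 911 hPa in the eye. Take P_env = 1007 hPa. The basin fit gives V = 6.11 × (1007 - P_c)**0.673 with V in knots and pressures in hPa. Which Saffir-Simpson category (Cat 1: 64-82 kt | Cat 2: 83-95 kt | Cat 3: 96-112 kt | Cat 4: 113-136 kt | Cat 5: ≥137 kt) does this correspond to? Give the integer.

4

ΔP = 1007 − 911 = 96 hPa.
V ≈ 6.11 × 96^0.673 = 6.11 × 21.58 ≈ 132 kt.
132 kt falls in the Category 4 band.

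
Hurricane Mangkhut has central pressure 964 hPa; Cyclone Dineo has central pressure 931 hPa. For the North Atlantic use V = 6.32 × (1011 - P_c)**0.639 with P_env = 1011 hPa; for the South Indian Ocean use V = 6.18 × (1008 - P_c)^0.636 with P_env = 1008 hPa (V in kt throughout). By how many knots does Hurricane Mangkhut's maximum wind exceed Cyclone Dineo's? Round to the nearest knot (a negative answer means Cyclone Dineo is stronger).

-24 kt

Hurricane Mangkhut: ΔP = 47; V ≈ 6.32 × 47^0.639 ≈ 73.99 kt.
Cyclone Dineo: ΔP = 77; V ≈ 6.18 × 77^0.636 ≈ 97.90 kt.
Difference ≈ 73.99 − 97.90 = -23.91 → -24 kt.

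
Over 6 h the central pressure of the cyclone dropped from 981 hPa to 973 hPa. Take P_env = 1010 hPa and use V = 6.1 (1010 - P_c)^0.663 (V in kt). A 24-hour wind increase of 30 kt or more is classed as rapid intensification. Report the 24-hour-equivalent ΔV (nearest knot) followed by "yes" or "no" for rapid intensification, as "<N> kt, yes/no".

V₁: ΔP = 29, V ≈ 6.1 × 29^0.663 ≈ 56.87 kt.
V₂: ΔP = 37, V ≈ 6.1 × 37^0.663 ≈ 66.84 kt.
ΔV over 6 h = 9.97 kt → 24 h equivalent = 9.97 × 24/6 ≈ 39.88 kt.
40 kt ≥ 30 kt ⇒ rapid intensification.

40 kt, yes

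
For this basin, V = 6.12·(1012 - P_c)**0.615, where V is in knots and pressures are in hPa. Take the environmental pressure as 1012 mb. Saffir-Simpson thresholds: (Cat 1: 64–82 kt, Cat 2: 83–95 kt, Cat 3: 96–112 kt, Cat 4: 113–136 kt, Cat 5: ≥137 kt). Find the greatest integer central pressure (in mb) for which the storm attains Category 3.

Category 3 begins at V = 96 kt.
Required ΔP = (96/6.12)^(1/0.615) = 15.686^1.626 ≈ 87.89 mb.
P_c ≤ 1012 − 87.89 = 924.11, so the highest integer P_c is 924 mb.

924 mb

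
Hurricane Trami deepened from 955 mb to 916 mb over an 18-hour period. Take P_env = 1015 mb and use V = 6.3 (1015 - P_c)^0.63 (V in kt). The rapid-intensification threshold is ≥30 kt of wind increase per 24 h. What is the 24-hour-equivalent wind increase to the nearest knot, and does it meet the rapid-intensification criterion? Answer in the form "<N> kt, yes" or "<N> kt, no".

41 kt, yes

V₁: ΔP = 60, V ≈ 6.3 × 60^0.63 ≈ 83.10 kt.
V₂: ΔP = 99, V ≈ 6.3 × 99^0.63 ≈ 113.92 kt.
ΔV over 18 h = 30.82 kt → 24 h equivalent = 30.82 × 24/18 ≈ 41.09 kt.
41 kt ≥ 30 kt ⇒ rapid intensification.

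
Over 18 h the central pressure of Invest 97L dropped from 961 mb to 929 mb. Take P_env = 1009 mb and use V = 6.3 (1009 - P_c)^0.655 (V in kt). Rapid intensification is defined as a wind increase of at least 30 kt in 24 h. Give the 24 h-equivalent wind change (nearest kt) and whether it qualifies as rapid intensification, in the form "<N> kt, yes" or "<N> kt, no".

V₁: ΔP = 48, V ≈ 6.3 × 48^0.655 ≈ 79.53 kt.
V₂: ΔP = 80, V ≈ 6.3 × 80^0.655 ≈ 111.14 kt.
ΔV over 18 h = 31.61 kt → 24 h equivalent = 31.61 × 24/18 ≈ 42.15 kt.
42 kt ≥ 30 kt ⇒ rapid intensification.

42 kt, yes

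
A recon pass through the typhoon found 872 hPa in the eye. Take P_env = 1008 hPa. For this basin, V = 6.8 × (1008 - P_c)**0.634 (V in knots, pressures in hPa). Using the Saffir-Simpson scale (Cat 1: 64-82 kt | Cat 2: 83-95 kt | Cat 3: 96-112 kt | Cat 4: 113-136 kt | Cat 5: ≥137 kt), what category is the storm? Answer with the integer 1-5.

ΔP = 1008 − 872 = 136 hPa.
V ≈ 6.8 × 136^0.634 = 6.8 × 22.52 ≈ 153 kt.
153 kt falls in the Category 5 band.

5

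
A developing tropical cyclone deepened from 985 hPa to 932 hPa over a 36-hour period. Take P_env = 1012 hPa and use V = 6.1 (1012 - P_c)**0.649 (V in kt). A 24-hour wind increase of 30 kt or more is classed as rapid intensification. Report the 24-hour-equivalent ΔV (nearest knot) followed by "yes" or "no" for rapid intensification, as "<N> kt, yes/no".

35 kt, yes

V₁: ΔP = 27, V ≈ 6.1 × 27^0.649 ≈ 51.79 kt.
V₂: ΔP = 80, V ≈ 6.1 × 80^0.649 ≈ 104.82 kt.
ΔV over 36 h = 53.03 kt → 24 h equivalent = 53.03 × 24/36 ≈ 35.35 kt.
35 kt ≥ 30 kt ⇒ rapid intensification.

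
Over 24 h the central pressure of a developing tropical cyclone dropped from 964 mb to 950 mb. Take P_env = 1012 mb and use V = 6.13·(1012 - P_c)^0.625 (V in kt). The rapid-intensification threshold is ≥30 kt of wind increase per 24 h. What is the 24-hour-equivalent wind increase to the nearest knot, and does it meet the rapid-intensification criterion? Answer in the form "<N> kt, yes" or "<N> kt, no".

12 kt, no

V₁: ΔP = 48, V ≈ 6.13 × 48^0.625 ≈ 68.90 kt.
V₂: ΔP = 62, V ≈ 6.13 × 62^0.625 ≈ 80.85 kt.
ΔV over 24 h = 11.95 kt → 24 h equivalent = 11.95 × 24/24 ≈ 11.95 kt.
12 kt < 30 kt ⇒ not rapid intensification.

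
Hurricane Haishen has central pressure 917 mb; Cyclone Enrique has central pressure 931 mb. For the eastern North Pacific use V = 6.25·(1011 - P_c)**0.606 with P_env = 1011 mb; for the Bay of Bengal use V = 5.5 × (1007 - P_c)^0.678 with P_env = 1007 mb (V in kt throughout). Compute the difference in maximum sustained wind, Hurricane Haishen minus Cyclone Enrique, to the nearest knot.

Hurricane Haishen: ΔP = 94; V ≈ 6.25 × 94^0.606 ≈ 98.08 kt.
Cyclone Enrique: ΔP = 76; V ≈ 5.5 × 76^0.678 ≈ 103.65 kt.
Difference ≈ 98.08 − 103.65 = -5.57 → -6 kt.

-6 kt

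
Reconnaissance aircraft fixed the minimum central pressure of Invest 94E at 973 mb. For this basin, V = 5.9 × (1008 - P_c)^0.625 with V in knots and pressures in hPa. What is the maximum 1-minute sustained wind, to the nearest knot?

54 kt

ΔP = 1008 − 973 = 35 mb.
35^0.625 ≈ 9.227.
V ≈ 5.9 × 9.227 ≈ 54.4 kt.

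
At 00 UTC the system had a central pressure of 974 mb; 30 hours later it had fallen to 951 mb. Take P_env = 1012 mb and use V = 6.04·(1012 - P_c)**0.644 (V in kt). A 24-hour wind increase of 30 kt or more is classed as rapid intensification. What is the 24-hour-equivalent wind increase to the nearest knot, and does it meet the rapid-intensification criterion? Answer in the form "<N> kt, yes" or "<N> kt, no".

18 kt, no

V₁: ΔP = 38, V ≈ 6.04 × 38^0.644 ≈ 62.87 kt.
V₂: ΔP = 61, V ≈ 6.04 × 61^0.644 ≈ 85.27 kt.
ΔV over 30 h = 22.40 kt → 24 h equivalent = 22.40 × 24/30 ≈ 17.92 kt.
18 kt < 30 kt ⇒ not rapid intensification.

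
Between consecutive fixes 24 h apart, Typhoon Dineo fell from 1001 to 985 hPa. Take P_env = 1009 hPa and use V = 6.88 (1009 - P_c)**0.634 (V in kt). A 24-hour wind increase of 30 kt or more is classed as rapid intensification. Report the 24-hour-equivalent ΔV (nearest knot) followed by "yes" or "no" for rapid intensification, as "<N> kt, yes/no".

26 kt, no

V₁: ΔP = 8, V ≈ 6.88 × 8^0.634 ≈ 25.71 kt.
V₂: ΔP = 24, V ≈ 6.88 × 24^0.634 ≈ 51.60 kt.
ΔV over 24 h = 25.89 kt → 24 h equivalent = 25.89 × 24/24 ≈ 25.89 kt.
26 kt < 30 kt ⇒ not rapid intensification.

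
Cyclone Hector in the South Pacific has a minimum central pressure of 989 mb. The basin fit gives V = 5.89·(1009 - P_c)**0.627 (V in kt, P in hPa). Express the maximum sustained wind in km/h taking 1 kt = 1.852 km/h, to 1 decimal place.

71.4 km/h

ΔP = 1009 − 989 = 20 mb.
V ≈ 5.89 × 20^0.627 = 5.89 × 6.543 ≈ 38.536 kt.
38.536 × 1.852 ≈ 71.37 km/h → 71.4 km/h.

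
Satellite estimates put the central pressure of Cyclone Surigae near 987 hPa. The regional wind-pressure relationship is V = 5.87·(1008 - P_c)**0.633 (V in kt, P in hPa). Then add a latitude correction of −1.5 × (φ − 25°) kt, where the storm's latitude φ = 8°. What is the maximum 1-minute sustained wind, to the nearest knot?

66 kt

ΔP = 1008 − 987 = 21 hPa.
21^0.633 ≈ 6.870.
V ≈ 5.87 × 6.870 ≈ 40.3 kt.
Latitude correction: −1.5 × (8 − 25) = 25.5 kt.
Corrected V ≈ 65.8 kt → 66 kt.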